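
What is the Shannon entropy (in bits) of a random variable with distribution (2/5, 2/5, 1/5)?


H = -sum(p_i * log2(p_i)). Terms: -(2/5)*log2(2/5) = 0.528771; -(2/5)*log2(2/5) = 0.528771; -(1/5)*log2(1/5) = 0.464386. H = 0.528771 + 0.528771 + 0.464386 = 1.5219

1.5219 bits


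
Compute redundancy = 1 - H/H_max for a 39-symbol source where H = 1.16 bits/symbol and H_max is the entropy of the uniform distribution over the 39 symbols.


H_max = log2(K) = log2(39) = 5.2854 bits/symbol. Redundancy = 1 - H/H_max = 1 - 1.16/5.2854 = 1 - 0.2195 = 0.7805

0.7805


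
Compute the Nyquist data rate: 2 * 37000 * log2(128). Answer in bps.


Rate = 2 * B * log2(M) = 2 * 37000 * 7.0 = 518000.0

518000.0 bps


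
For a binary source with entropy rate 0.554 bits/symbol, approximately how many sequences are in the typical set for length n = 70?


log2|A_typical| = nH = 70 * 0.554 = 38.78, so |A_typical| ~ 2^38.78 = 4.720e+11

4.720e+11


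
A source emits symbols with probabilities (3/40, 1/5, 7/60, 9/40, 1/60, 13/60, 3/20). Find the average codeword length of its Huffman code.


Huffman construction (repeatedly merge the two least-probable nodes; each merge adds 1 bit to every symbol beneath it): 1/60 + 3/40 = 11/120; 11/120 + 7/60 = 5/24; 3/20 + 1/5 = 7/20; 5/24 + 13/60 = 17/40; 9/40 + 7/20 = 23/40; 17/40 + 23/40 = 1. Resulting codeword lengths (in the order the probabilities were given): (4, 3, 3, 2, 4, 2, 3). L_avg = sum(p_i * l_i) = 3/40*4 + 1/5*3 + 7/60*3 + 9/40*2 + 1/60*4 + 13/60*2 + 3/20*3 = 53/20 = 2.65

2.65 bits


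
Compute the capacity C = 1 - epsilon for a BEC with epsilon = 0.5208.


C = 1 - epsilon = 1 - 0.5208 = 0.4792

0.4792 bits


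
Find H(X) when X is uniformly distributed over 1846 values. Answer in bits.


H = log2(n) = log2(1846) = 10.8502

10.8502 bits


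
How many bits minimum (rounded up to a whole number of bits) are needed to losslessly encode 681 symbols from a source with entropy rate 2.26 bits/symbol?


Minimum bits >= n * H = 681 * 2.26 = 1539.06, rounded up to a whole number of bits = 1540

1540 bits


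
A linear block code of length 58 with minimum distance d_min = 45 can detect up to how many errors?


Detection capability = d_min - 1 = 45 - 1 = 44

44 errors


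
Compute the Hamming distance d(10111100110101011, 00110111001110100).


Count differing positions: ^ . . . ^ . ^ ^ ^ ^ ^ . ^ ^ ^ ^ ^ = 12 differences

12


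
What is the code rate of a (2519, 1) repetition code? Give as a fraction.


Rate = k/n = 1/2519

1/2519


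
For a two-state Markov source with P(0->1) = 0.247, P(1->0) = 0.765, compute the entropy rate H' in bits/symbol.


Stationary distribution: pi_0 = p10/(p01+p10) = 0.7559, pi_1 = 0.2441. Entropy rate H' = pi_0*H(p01) + pi_1*H(p10) = 0.7559*0.8065 + 0.2441*0.7866 = 0.8016

0.8016 bits/symbol


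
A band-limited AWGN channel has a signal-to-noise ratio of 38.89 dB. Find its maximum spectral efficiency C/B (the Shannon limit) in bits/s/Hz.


SNR_linear = 10^(38.89/10) = 7744.618; C/B = log2(1 + SNR_linear) = log2(1 + 7744.618) = 12.9192

12.9192 bits/s/Hz


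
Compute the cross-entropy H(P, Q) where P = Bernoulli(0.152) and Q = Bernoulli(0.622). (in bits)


H(P,Q) = -p*log2(q) - (1-p)*log2(1-q). -0.152*log2(0.622) = 0.104122; -0.848*log2(0.378) = 1.190203. H(P,Q) = 0.104122 + 1.190203 = 1.2943

1.2943 bits


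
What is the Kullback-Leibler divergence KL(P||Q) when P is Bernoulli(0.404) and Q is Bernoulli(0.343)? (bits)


KL = p*log2(p/q) + (1-p)*log2((1-p)/(1-q)) = 0.404*log2(0.404/0.343) + 0.596*log2(0.596/0.657) = 0.0116

0.0116 bits


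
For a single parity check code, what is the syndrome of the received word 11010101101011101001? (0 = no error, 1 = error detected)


Syndrome = XOR of all bits = 1 XOR 1 XOR 0 XOR 1 XOR 0 XOR 1 XOR 0 XOR 1 XOR 1 XOR 0 XOR 1 XOR 0 XOR 1 XOR 1 XOR 1 XOR 0 XOR 1 XOR 0 XOR 0 XOR 1 = 0

0


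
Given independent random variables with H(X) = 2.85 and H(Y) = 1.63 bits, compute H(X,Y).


For independent variables, H(X,Y) = H(X) + H(Y) = 2.85 + 1.63 = 4.48

4.48 bits


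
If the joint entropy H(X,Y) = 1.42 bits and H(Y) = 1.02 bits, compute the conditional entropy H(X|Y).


H(X|Y) = H(X,Y) - H(Y) = 1.42 - 1.02 = 0.4

0.4 bits


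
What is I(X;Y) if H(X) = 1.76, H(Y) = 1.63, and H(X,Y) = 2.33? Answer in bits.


I(X;Y) = H(X) + H(Y) - H(X,Y) = 1.76 + 1.63 - 2.33 = 1.06

1.06 bits


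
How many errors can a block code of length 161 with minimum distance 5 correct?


Correction capability = floor((d-1)/2) = floor((5-1)/2) = 2

2 errors


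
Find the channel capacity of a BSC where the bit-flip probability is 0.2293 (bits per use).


H(p) = -p*log2(p) - (1-p)*log2(1-p) = -0.2293*log2(0.2293) - 0.7707*log2(0.7707) = 0.487192 + 0.289597 = 0.7768. C = 1 - H(p) = 1 - 0.7768 = 0.2232

0.2232 bits


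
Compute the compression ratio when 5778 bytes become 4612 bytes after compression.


Ratio = original / compressed = 5778 / 4612 = 1.2528

1.2528


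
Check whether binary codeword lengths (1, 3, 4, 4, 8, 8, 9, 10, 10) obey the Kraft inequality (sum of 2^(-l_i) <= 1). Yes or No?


Kraft sum = sum(2^(-l_i)) = 0.7617, need <= 1. Result: satisfied (a binary prefix-free code with these lengths exists)

Yes


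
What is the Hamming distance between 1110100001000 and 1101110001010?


Count differing positions: . . ^ ^ . ^ . . . . . ^ . = 4 differences

4


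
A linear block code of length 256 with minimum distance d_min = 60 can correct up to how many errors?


Correction capability = floor((d-1)/2) = floor((60-1)/2) = 29

29 errors


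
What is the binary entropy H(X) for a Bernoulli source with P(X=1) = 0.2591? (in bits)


H = -p*log2(p) - (1-p)*log2(1-p). -0.2591*log2(0.2591) = 0.504835; -0.7409*log2(0.7409) = 0.320550. H = 0.504835 + 0.320550 = 0.8254

0.8254 bits


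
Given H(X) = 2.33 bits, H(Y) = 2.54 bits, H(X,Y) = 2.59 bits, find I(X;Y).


I(X;Y) = H(X) + H(Y) - H(X,Y) = 2.33 + 2.54 - 2.59 = 2.28

2.28 bits


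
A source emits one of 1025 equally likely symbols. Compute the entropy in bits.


H = log2(n) = log2(1025) = 10.0014

10.0014 bits


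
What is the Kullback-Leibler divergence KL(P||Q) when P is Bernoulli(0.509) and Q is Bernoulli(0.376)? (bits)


KL = p*log2(p/q) + (1-p)*log2((1-p)/(1-q)) = 0.509*log2(0.509/0.376) + 0.491*log2(0.491/0.624) = 0.0526

0.0526 bits


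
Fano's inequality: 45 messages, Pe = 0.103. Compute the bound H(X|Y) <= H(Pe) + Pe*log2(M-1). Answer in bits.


H(Pe) = -Pe*log2(Pe) - (1-Pe)*log2(1-Pe) = -0.103*log2(0.103) - 0.897*log2(0.897) = 0.337766 + 0.140668 = 0.4784. Pe*log2(M-1) = 0.103*log2(44) = 0.562321. Bound = H(Pe) + Pe*log2(M-1) = 0.337766 + 0.140668 + 0.562321 = 1.0408

1.0408 bits


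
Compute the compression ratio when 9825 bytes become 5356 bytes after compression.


Ratio = original / compressed = 9825 / 5356 = 1.8344

1.8344


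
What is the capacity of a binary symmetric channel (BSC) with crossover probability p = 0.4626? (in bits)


H(p) = -p*log2(p) - (1-p)*log2(1-p) = -0.4626*log2(0.4626) - 0.5374*log2(0.5374) = 0.514487 + 0.481474 = 0.996. C = 1 - H(p) = 1 - 0.996 = 0.004

0.004 bits


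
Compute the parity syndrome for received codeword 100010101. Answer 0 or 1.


Syndrome = XOR of all bits = 1 XOR 0 XOR 0 XOR 0 XOR 1 XOR 0 XOR 1 XOR 0 XOR 1 = 0

0


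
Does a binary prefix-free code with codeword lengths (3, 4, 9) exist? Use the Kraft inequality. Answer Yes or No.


Kraft sum = sum(2^(-l_i)) = 0.1895, need <= 1. Result: satisfied (a binary prefix-free code with these lengths exists)

Yes


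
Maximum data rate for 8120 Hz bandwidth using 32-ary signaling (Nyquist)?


Rate = 2 * B * log2(M) = 2 * 8120 * 5.0 = 81200.0

81200.0 bps


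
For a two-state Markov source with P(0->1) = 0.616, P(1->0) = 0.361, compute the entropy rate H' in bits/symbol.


Stationary distribution: pi_0 = p10/(p01+p10) = 0.3695, pi_1 = 0.6305. Entropy rate H' = pi_0*H(p01) + pi_1*H(p10) = 0.3695*0.9608 + 0.6305*0.9435 = 0.9499

0.9499 bits/symbol


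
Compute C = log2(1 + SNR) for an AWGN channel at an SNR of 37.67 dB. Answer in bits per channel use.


SNR_linear = 10^(37.67/10) = 5847.9008; C = log2(1 + SNR_linear) = log2(1 + 5847.9008) = 12.5139

12.5139 bits/channel use


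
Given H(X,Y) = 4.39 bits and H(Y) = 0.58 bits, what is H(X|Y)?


H(X|Y) = H(X,Y) - H(Y) = 4.39 - 0.58 = 3.81

3.81 bits


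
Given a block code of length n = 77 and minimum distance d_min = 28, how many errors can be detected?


Detection capability = d_min - 1 = 28 - 1 = 27

27 errors


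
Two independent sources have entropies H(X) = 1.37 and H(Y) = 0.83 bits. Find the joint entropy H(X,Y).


For independent variables, H(X,Y) = H(X) + H(Y) = 1.37 + 0.83 = 2.2

2.2 bits


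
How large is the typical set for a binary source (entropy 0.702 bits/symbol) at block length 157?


log2|A_typical| = nH = 157 * 0.702 = 110.214, so |A_typical| ~ 2^110.214 = 1.506e+33

1.506e+33


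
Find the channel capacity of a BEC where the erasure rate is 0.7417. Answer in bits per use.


C = 1 - epsilon = 1 - 0.7417 = 0.2583

0.2583 bits


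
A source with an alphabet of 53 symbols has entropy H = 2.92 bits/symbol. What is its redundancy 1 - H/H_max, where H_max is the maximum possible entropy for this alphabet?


H_max = log2(K) = log2(53) = 5.7279 bits/symbol. Redundancy = 1 - H/H_max = 1 - 2.92/5.7279 = 1 - 0.5098 = 0.4902

0.4902


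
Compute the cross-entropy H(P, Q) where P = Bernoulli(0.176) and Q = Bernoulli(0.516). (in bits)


H(P,Q) = -p*log2(q) - (1-p)*log2(1-q). -0.176*log2(0.516) = 0.168002; -0.824*log2(0.484) = 0.862663. H(P,Q) = 0.168002 + 0.862663 = 1.0307

1.0307 bits


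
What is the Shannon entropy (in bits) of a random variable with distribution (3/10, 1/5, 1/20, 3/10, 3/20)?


H = -sum(p_i * log2(p_i)). Terms: -(3/10)*log2(3/10) = 0.521090; -(1/5)*log2(1/5) = 0.464386; -(1/20)*log2(1/20) = 0.216096; -(3/10)*log2(3/10) = 0.521090; -(3/20)*log2(3/20) = 0.410545. H = 0.521090 + 0.464386 + 0.216096 + 0.521090 + 0.410545 = 2.1332

2.1332 bits


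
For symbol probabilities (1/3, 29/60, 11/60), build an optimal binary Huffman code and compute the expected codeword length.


Huffman construction (repeatedly merge the two least-probable nodes; each merge adds 1 bit to every symbol beneath it): 11/60 + 1/3 = 31/60; 29/60 + 31/60 = 1. Resulting codeword lengths (in the order the probabilities were given): (2, 1, 2). L_avg = sum(p_i * l_i) = 1/3*2 + 29/60*1 + 11/60*2 = 91/60 = 1.5167

1.5167 bits


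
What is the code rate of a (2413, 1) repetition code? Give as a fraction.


Rate = k/n = 1/2413

1/2413


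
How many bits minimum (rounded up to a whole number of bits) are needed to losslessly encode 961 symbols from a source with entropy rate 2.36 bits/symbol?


Minimum bits >= n * H = 961 * 2.36 = 2267.96, rounded up to a whole number of bits = 2268

2268 bits


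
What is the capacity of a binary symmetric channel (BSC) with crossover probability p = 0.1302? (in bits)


H(p) = -p*log2(p) - (1-p)*log2(1-p) = -0.1302*log2(0.1302) - 0.8698*log2(0.8698) = 0.382944 + 0.175042 = 0.558. C = 1 - H(p) = 1 - 0.558 = 0.442

0.442 bits


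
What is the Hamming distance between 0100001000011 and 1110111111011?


Count differing positions: ^ . ^ . ^ ^ . ^ ^ ^ . . . = 7 differences

7


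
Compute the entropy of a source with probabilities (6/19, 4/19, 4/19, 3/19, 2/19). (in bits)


H = -sum(p_i * log2(p_i)). Terms: -(6/19)*log2(6/19) = 0.525147; -(4/19)*log2(4/19) = 0.473248; -(4/19)*log2(4/19) = 0.473248; -(3/19)*log2(3/19) = 0.420468; -(2/19)*log2(2/19) = 0.341887. H = 0.525147 + 0.473248 + 0.473248 + 0.420468 + 0.341887 = 2.234

2.234 bits


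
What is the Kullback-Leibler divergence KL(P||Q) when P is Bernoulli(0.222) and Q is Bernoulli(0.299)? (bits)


KL = p*log2(p/q) + (1-p)*log2((1-p)/(1-q)) = 0.222*log2(0.222/0.299) + 0.778*log2(0.778/0.701) = 0.0216

0.0216 bits


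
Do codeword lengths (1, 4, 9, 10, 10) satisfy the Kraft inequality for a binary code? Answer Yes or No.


Kraft sum = sum(2^(-l_i)) = 0.5664, need <= 1. Result: satisfied (a binary prefix-free code with these lengths exists)

Yes


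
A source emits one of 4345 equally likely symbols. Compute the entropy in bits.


H = log2(n) = log2(4345) = 12.0851

12.0851 bits


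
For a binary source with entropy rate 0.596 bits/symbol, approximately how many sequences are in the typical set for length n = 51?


log2|A_typical| = nH = 51 * 0.596 = 30.396, so |A_typical| ~ 2^30.396 = 1.413e+09

1.413e+09


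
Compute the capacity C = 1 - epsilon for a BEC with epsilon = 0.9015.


C = 1 - epsilon = 1 - 0.9015 = 0.0985

0.0985 bits


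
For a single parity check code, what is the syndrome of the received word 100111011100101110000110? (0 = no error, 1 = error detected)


Syndrome = XOR of all bits = 1 XOR 0 XOR 0 XOR 1 XOR 1 XOR 1 XOR 0 XOR 1 XOR 1 XOR 1 XOR 0 XOR 0 XOR 1 XOR 0 XOR 1 XOR 1 XOR 1 XOR 0 XOR 0 XOR 0 XOR 0 XOR 1 XOR 1 XOR 0 = 1

1


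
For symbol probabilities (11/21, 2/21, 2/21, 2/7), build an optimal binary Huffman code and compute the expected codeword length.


Huffman construction (repeatedly merge the two least-probable nodes; each merge adds 1 bit to every symbol beneath it): 2/21 + 2/21 = 4/21; 4/21 + 2/7 = 10/21; 10/21 + 11/21 = 1. Resulting codeword lengths (in the order the probabilities were given): (1, 3, 3, 2). L_avg = sum(p_i * l_i) = 11/21*1 + 2/21*3 + 2/21*3 + 2/7*2 = 5/3 = 1.6667

1.6667 bits


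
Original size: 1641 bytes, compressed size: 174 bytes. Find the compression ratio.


Ratio = original / compressed = 1641 / 174 = 9.431

9.431


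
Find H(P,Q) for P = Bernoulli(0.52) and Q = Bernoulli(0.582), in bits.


H(P,Q) = -p*log2(q) - (1-p)*log2(1-q). -0.52*log2(0.582) = 0.406073; -0.48*log2(0.418) = 0.604044. H(P,Q) = 0.406073 + 0.604044 = 1.0101

1.0101 bits


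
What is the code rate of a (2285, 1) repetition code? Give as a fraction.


Rate = k/n = 1/2285

1/2285


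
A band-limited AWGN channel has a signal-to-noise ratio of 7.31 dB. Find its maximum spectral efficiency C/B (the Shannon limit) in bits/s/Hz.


SNR_linear = 10^(7.31/10) = 5.3827; C/B = log2(1 + SNR_linear) = log2(1 + 5.3827) = 2.6742

2.6742 bits/s/Hz


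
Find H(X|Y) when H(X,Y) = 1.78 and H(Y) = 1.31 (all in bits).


H(X|Y) = H(X,Y) - H(Y) = 1.78 - 1.31 = 0.47

0.47 bits


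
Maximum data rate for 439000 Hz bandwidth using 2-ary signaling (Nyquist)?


Rate = 2 * B * log2(M) = 2 * 439000 * 1.0 = 878000.0

878000.0 bps


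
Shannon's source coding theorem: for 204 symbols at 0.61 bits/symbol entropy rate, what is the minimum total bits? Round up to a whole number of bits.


Minimum bits >= n * H = 204 * 0.61 = 124.44, rounded up to a whole number of bits = 125

125 bits


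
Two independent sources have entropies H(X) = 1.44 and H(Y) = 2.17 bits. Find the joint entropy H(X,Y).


For independent variables, H(X,Y) = H(X) + H(Y) = 1.44 + 2.17 = 3.61

3.61 bits


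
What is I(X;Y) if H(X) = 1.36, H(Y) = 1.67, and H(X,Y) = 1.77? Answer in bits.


I(X;Y) = H(X) + H(Y) - H(X,Y) = 1.36 + 1.67 - 1.77 = 1.26

1.26 bits


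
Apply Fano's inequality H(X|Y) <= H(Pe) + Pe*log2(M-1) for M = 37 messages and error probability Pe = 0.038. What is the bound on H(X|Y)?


H(Pe) = -Pe*log2(Pe) - (1-Pe)*log2(1-Pe) = -0.038*log2(0.038) - 0.962*log2(0.962) = 0.179279 + 0.053767 = 0.233. Pe*log2(M-1) = 0.038*log2(36) = 0.196457. Bound = H(Pe) + Pe*log2(M-1) = 0.179279 + 0.053767 + 0.196457 = 0.4295

0.4295 bits


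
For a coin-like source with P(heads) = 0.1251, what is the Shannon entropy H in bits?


H = -p*log2(p) - (1-p)*log2(1-p). -0.1251*log2(0.1251) = 0.375156; -0.8749*log2(0.8749) = 0.168689. H = 0.375156 + 0.168689 = 0.5438

0.5438 bits


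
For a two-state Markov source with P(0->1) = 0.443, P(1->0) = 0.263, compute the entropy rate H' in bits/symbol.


Stationary distribution: pi_0 = p10/(p01+p10) = 0.3725, pi_1 = 0.6275. Entropy rate H' = pi_0*H(p01) + pi_1*H(p10) = 0.3725*0.9906 + 0.6275*0.8312 = 0.8906

0.8906 bits/symbol


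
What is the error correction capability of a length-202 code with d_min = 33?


Correction capability = floor((d-1)/2) = floor((33-1)/2) = 16

16 errors


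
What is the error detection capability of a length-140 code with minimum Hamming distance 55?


Detection capability = d_min - 1 = 55 - 1 = 54

54 errors


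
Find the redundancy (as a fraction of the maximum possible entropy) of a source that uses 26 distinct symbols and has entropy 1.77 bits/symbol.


H_max = log2(K) = log2(26) = 4.7004 bits/symbol. Redundancy = 1 - H/H_max = 1 - 1.77/4.7004 = 1 - 0.3766 = 0.6234

0.6234


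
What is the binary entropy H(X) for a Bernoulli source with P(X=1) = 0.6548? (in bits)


H = -p*log2(p) - (1-p)*log2(1-p). -0.6548*log2(0.6548) = 0.400000; -0.3452*log2(0.3452) = 0.529708. H = 0.400000 + 0.529708 = 0.9297

0.9297 bits


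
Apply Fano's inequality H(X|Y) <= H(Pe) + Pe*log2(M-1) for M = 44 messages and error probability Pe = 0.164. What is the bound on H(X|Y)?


H(Pe) = -Pe*log2(Pe) - (1-Pe)*log2(1-Pe) = -0.164*log2(0.164) - 0.836*log2(0.836) = 0.427750 + 0.216043 = 0.6438. Pe*log2(M-1) = 0.164*log2(43) = 0.889907. Bound = H(Pe) + Pe*log2(M-1) = 0.427750 + 0.216043 + 0.889907 = 1.5337

1.5337 bits


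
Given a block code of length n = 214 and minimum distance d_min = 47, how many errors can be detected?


Detection capability = d_min - 1 = 47 - 1 = 46

46 errors


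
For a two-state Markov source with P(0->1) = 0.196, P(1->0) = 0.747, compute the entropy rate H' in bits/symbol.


Stationary distribution: pi_0 = p10/(p01+p10) = 0.7922, pi_1 = 0.2078. Entropy rate H' = pi_0*H(p01) + pi_1*H(p10) = 0.7922*0.7139 + 0.2078*0.816 = 0.7351

0.7351 bits/symbol


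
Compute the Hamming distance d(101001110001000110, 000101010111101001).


Count differing positions: ^ . ^ ^ . . ^ . . ^ ^ . ^ . ^ ^ ^ ^ = 11 differences

11


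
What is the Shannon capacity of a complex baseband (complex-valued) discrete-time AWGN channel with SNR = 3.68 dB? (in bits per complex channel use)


SNR_linear = 10^(3.68/10) = 2.3335; C = log2(1 + SNR_linear) = log2(1 + 2.3335) = 1.737

1.737 bits/channel use


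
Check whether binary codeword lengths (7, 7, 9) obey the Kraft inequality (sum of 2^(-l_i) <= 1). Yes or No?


Kraft sum = sum(2^(-l_i)) = 0.0176, need <= 1. Result: satisfied (a binary prefix-free code with these lengths exists)

Yes


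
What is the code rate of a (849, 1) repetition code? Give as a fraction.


Rate = k/n = 1/849

1/849


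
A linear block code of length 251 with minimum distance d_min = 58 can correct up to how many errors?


Correction capability = floor((d-1)/2) = floor((58-1)/2) = 28

28 errors


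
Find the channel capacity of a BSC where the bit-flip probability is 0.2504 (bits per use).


H(p) = -p*log2(p) - (1-p)*log2(1-p) = -0.2504*log2(0.2504) - 0.7496*log2(0.7496) = 0.500222 + 0.311689 = 0.8119. C = 1 - H(p) = 1 - 0.8119 = 0.1881

0.1881 bits


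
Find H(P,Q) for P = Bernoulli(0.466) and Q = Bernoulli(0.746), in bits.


H(P,Q) = -p*log2(q) - (1-p)*log2(1-q). -0.466*log2(0.746) = 0.197003; -0.534*log2(0.254) = 1.055771. H(P,Q) = 0.197003 + 1.055771 = 1.2528

1.2528 bits


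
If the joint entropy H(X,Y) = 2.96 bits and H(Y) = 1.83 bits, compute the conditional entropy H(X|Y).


H(X|Y) = H(X,Y) - H(Y) = 2.96 - 1.83 = 1.13

1.13 bits


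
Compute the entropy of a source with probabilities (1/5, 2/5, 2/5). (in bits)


H = -sum(p_i * log2(p_i)). Terms: -(1/5)*log2(1/5) = 0.464386; -(2/5)*log2(2/5) = 0.528771; -(2/5)*log2(2/5) = 0.528771. H = 0.464386 + 0.528771 + 0.528771 = 1.5219

1.5219 bits


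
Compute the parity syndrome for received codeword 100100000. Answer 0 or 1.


Syndrome = XOR of all bits = 1 XOR 0 XOR 0 XOR 1 XOR 0 XOR 0 XOR 0 XOR 0 XOR 0 = 0

0


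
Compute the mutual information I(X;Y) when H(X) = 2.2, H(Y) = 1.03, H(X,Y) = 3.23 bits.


I(X;Y) = H(X) + H(Y) - H(X,Y) = 2.2 + 1.03 - 3.23 = 0.0

0.0 bits


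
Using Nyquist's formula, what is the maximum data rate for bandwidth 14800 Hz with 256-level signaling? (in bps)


Rate = 2 * B * log2(M) = 2 * 14800 * 8.0 = 236800.0

236800.0 bps


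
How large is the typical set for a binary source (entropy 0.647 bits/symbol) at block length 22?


log2|A_typical| = nH = 22 * 0.647 = 14.234, so |A_typical| ~ 2^14.234 = 1.927e+04

1.927e+04


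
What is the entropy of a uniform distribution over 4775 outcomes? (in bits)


H = log2(n) = log2(4775) = 12.2213

12.2213 bits


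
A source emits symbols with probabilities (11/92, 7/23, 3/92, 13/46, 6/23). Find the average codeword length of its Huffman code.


Huffman construction (repeatedly merge the two least-probable nodes; each merge adds 1 bit to every symbol beneath it): 3/92 + 11/92 = 7/46; 7/46 + 6/23 = 19/46; 13/46 + 7/23 = 27/46; 19/46 + 27/46 = 1. Resulting codeword lengths (in the order the probabilities were given): (3, 2, 3, 2, 2). L_avg = sum(p_i * l_i) = 11/92*3 + 7/23*2 + 3/92*3 + 13/46*2 + 6/23*2 = 99/46 = 2.1522

2.1522 bits


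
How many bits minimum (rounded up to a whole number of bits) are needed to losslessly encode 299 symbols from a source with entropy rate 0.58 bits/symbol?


Minimum bits >= n * H = 299 * 0.58 = 173.42, rounded up to a whole number of bits = 174

174 bits


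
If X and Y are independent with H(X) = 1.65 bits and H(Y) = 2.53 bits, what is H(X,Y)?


For independent variables, H(X,Y) = H(X) + H(Y) = 1.65 + 2.53 = 4.18

4.18 bits


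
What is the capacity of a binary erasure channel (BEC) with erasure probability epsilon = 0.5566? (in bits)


C = 1 - epsilon = 1 - 0.5566 = 0.4434

0.4434 bits


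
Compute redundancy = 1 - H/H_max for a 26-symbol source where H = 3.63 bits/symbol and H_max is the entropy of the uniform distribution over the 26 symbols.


H_max = log2(K) = log2(26) = 4.7004 bits/symbol. Redundancy = 1 - H/H_max = 1 - 3.63/4.7004 = 1 - 0.7723 = 0.2277

0.2277


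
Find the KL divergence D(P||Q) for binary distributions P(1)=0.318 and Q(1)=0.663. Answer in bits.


KL = p*log2(p/q) + (1-p)*log2((1-p)/(1-q)) = 0.318*log2(0.318/0.663) + 0.682*log2(0.682/0.337) = 0.3565

0.3565 bits


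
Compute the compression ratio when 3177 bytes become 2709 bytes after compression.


Ratio = original / compressed = 3177 / 2709 = 1.1728

1.1728


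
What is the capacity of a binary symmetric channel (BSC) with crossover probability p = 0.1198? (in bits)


H(p) = -p*log2(p) - (1-p)*log2(1-p) = -0.1198*log2(0.1198) - 0.8802*log2(0.8802) = 0.366744 + 0.162042 = 0.5288. C = 1 - H(p) = 1 - 0.5288 = 0.4712

0.4712 bits


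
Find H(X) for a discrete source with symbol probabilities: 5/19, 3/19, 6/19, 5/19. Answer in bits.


H = -sum(p_i * log2(p_i)). Terms: -(5/19)*log2(5/19) = 0.506842; -(3/19)*log2(3/19) = 0.420468; -(6/19)*log2(6/19) = 0.525147; -(5/19)*log2(5/19) = 0.506842. H = 0.506842 + 0.420468 + 0.525147 + 0.506842 = 1.9593

1.9593 bits


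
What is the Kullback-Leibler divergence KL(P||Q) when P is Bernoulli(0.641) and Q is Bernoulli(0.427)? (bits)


KL = p*log2(p/q) + (1-p)*log2((1-p)/(1-q)) = 0.641*log2(0.641/0.427) + 0.359*log2(0.359/0.573) = 0.1335

0.1335 bits


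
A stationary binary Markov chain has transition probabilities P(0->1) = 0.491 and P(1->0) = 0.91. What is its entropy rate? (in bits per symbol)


Stationary distribution: pi_0 = p10/(p01+p10) = 0.6495, pi_1 = 0.3505. Entropy rate H' = pi_0*H(p01) + pi_1*H(p10) = 0.6495*0.9998 + 0.3505*0.4365 = 0.8024

0.8024 bits/symbol


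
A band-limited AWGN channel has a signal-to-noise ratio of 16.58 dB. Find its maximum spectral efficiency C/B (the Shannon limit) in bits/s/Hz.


SNR_linear = 10^(16.58/10) = 45.4988; C/B = log2(1 + SNR_linear) = log2(1 + 45.4988) = 5.5391

5.5391 bits/s/Hz


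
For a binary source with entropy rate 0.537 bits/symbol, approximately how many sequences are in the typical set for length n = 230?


log2|A_typical| = nH = 230 * 0.537 = 123.51, so |A_typical| ~ 2^123.51 = 1.514e+37

1.514e+37


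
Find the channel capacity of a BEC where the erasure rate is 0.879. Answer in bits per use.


C = 1 - epsilon = 1 - 0.879 = 0.121

0.121 bits


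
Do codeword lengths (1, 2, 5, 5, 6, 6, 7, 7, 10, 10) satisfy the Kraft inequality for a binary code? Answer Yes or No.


Kraft sum = sum(2^(-l_i)) = 0.8613, need <= 1. Result: satisfied (a binary prefix-free code with these lengths exists)

Yes


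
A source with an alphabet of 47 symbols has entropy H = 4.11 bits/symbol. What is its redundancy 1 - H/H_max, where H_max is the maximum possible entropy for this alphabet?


H_max = log2(K) = log2(47) = 5.5546 bits/symbol. Redundancy = 1 - H/H_max = 1 - 4.11/5.5546 = 1 - 0.7399 = 0.2601

0.2601


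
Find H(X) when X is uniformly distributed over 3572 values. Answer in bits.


H = log2(n) = log2(3572) = 11.8025

11.8025 bits


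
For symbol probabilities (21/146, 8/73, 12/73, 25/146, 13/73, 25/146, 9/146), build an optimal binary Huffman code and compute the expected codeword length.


Huffman construction (repeatedly merge the two least-probable nodes; each merge adds 1 bit to every symbol beneath it): 9/146 + 8/73 = 25/146; 21/146 + 12/73 = 45/146; 25/146 + 25/146 = 25/73; 25/146 + 13/73 = 51/146; 45/146 + 25/73 = 95/146; 51/146 + 95/146 = 1. Resulting codeword lengths (in the order the probabilities were given): (3, 3, 3, 3, 2, 3, 3). L_avg = sum(p_i * l_i) = 21/146*3 + 8/73*3 + 12/73*3 + 25/146*3 + 13/73*2 + 25/146*3 + 9/146*3 = 206/73 = 2.8219

2.8219 bits


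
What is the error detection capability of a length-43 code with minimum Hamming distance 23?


Detection capability = d_min - 1 = 23 - 1 = 22

22 errors


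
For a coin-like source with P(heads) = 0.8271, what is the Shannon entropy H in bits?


H = -p*log2(p) - (1-p)*log2(1-p). -0.8271*log2(0.8271) = 0.226515; -0.1729*log2(0.1729) = 0.437781. H = 0.226515 + 0.437781 = 0.6643

0.6643 bits


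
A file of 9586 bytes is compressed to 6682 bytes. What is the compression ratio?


Ratio = original / compressed = 9586 / 6682 = 1.4346

1.4346


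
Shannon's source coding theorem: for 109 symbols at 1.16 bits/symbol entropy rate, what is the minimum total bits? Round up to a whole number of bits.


Minimum bits >= n * H = 109 * 1.16 = 126.44, rounded up to a whole number of bits = 127

127 bits


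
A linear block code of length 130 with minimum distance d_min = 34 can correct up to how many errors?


Correction capability = floor((d-1)/2) = floor((34-1)/2) = 16

16 errors


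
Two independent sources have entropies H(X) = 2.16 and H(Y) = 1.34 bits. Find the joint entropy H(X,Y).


For independent variables, H(X,Y) = H(X) + H(Y) = 2.16 + 1.34 = 3.5

3.5 bits


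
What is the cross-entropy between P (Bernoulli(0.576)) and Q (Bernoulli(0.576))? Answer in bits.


H(P,Q) = -p*log2(q) - (1-p)*log2(1-q). -0.576*log2(0.576) = 0.458415; -0.424*log2(0.424) = 0.524854. H(P,Q) = 0.458415 + 0.524854 = 0.9833

0.9833 bits


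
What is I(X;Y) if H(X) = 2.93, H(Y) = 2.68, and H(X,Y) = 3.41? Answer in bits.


I(X;Y) = H(X) + H(Y) - H(X,Y) = 2.93 + 2.68 - 3.41 = 2.2

2.2 bits


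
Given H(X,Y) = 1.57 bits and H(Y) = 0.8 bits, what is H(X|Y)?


H(X|Y) = H(X,Y) - H(Y) = 1.57 - 0.8 = 0.77

0.77 bits


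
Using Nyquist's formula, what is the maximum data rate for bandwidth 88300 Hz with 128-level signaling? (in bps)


Rate = 2 * B * log2(M) = 2 * 88300 * 7.0 = 1236200.0

1236200.0 bps


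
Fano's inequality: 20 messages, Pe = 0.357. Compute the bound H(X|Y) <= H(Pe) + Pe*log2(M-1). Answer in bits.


H(Pe) = -Pe*log2(Pe) - (1-Pe)*log2(1-Pe) = -0.357*log2(0.357) - 0.643*log2(0.643) = 0.530503 + 0.409661 = 0.9402. Pe*log2(M-1) = 0.357*log2(19) = 1.516510. Bound = H(Pe) + Pe*log2(M-1) = 0.530503 + 0.409661 + 1.516510 = 2.4567

2.4567 bits


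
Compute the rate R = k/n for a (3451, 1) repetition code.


Rate = k/n = 1/3451

1/3451


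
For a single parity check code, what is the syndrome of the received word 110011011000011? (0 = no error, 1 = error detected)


Syndrome = XOR of all bits = 1 XOR 1 XOR 0 XOR 0 XOR 1 XOR 1 XOR 0 XOR 1 XOR 1 XOR 0 XOR 0 XOR 0 XOR 0 XOR 1 XOR 1 = 0

0


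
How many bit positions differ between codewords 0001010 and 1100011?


Count differing positions: ^ ^ . ^ . . ^ = 4 differences

4


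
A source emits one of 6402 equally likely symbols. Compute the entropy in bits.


H = log2(n) = log2(6402) = 12.6443

12.6443 bits


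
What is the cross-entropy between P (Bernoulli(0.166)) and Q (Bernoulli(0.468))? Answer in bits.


H(P,Q) = -p*log2(q) - (1-p)*log2(1-q). -0.166*log2(0.468) = 0.181840; -0.834*log2(0.532) = 0.759359. H(P,Q) = 0.181840 + 0.759359 = 0.9412

0.9412 bits


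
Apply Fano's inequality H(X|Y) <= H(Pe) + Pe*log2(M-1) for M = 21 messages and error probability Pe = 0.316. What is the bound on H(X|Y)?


H(Pe) = -Pe*log2(Pe) - (1-Pe)*log2(1-Pe) = -0.316*log2(0.316) - 0.684*log2(0.684) = 0.525193 + 0.374785 = 0.9. Pe*log2(M-1) = 0.316*log2(20) = 1.365729. Bound = H(Pe) + Pe*log2(M-1) = 0.525193 + 0.374785 + 1.365729 = 2.2657

2.2657 bits


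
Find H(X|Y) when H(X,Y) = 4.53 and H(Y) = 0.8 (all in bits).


H(X|Y) = H(X,Y) - H(Y) = 4.53 - 0.8 = 3.73

3.73 bits


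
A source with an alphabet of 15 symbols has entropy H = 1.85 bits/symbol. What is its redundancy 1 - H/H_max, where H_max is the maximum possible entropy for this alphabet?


H_max = log2(K) = log2(15) = 3.9069 bits/symbol. Redundancy = 1 - H/H_max = 1 - 1.85/3.9069 = 1 - 0.4735 = 0.5265

0.5265


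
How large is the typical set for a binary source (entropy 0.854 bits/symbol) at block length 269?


log2|A_typical| = nH = 269 * 0.854 = 229.726, so |A_typical| ~ 2^229.726 = 1.427e+69

1.427e+69


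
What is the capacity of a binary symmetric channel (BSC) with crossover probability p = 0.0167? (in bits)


H(p) = -p*log2(p) - (1-p)*log2(1-p) = -0.0167*log2(0.0167) - 0.9833*log2(0.9833) = 0.098597 + 0.023891 = 0.1225. C = 1 - H(p) = 1 - 0.1225 = 0.8775

0.8775 bits


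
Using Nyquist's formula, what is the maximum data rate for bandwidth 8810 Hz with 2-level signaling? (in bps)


Rate = 2 * B * log2(M) = 2 * 8810 * 1.0 = 17620.0

17620.0 bps


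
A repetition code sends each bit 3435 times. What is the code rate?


Rate = k/n = 1/3435

1/3435


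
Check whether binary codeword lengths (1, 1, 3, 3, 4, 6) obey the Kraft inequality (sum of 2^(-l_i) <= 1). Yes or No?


Kraft sum = sum(2^(-l_i)) = 1.3281, need <= 1. Result: violated (a binary prefix-free code with these lengths cannot exist)

No


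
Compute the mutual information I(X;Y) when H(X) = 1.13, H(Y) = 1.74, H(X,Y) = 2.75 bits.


I(X;Y) = H(X) + H(Y) - H(X,Y) = 1.13 + 1.74 - 2.75 = 0.12

0.12 bits


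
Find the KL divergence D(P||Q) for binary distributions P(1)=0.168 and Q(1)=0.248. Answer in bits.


KL = p*log2(p/q) + (1-p)*log2((1-p)/(1-q)) = 0.168*log2(0.168/0.248) + 0.832*log2(0.832/0.752) = 0.027

0.027 bits


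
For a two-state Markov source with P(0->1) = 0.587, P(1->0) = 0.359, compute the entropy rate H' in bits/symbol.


Stationary distribution: pi_0 = p10/(p01+p10) = 0.3795, pi_1 = 0.6205. Entropy rate H' = pi_0*H(p01) + pi_1*H(p10) = 0.3795*0.978 + 0.6205*0.9418 = 0.9556

0.9556 bits/symbol


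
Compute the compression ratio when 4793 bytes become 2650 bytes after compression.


Ratio = original / compressed = 4793 / 2650 = 1.8087

1.8087


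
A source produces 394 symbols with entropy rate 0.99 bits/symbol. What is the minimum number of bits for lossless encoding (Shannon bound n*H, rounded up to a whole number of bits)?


Minimum bits >= n * H = 394 * 0.99 = 390.06, rounded up to a whole number of bits = 391

391 bits


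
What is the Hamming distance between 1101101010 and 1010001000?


Count differing positions: . ^ ^ ^ ^ . . . ^ . = 5 differences

5


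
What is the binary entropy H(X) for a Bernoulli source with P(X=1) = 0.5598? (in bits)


H = -p*log2(p) - (1-p)*log2(1-p). -0.5598*log2(0.5598) = 0.468562; -0.4402*log2(0.4402) = 0.521095. H = 0.468562 + 0.521095 = 0.9897

0.9897 bits


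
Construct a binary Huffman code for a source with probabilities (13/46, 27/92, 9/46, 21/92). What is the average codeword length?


Huffman construction (repeatedly merge the two least-probable nodes; each merge adds 1 bit to every symbol beneath it): 9/46 + 21/92 = 39/92; 13/46 + 27/92 = 53/92; 39/92 + 53/92 = 1. Resulting codeword lengths (in the order the probabilities were given): (2, 2, 2, 2). L_avg = sum(p_i * l_i) = 13/46*2 + 27/92*2 + 9/46*2 + 21/92*2 = 2

2.0 bits


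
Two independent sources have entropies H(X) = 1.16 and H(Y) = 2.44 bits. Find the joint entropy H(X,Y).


For independent variables, H(X,Y) = H(X) + H(Y) = 1.16 + 2.44 = 3.6

3.6 bits


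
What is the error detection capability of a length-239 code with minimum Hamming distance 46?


Detection capability = d_min - 1 = 46 - 1 = 45

45 errors


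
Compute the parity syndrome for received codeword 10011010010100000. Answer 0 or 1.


Syndrome = XOR of all bits = 1 XOR 0 XOR 0 XOR 1 XOR 1 XOR 0 XOR 1 XOR 0 XOR 0 XOR 1 XOR 0 XOR 1 XOR 0 XOR 0 XOR 0 XOR 0 XOR 0 = 0

0


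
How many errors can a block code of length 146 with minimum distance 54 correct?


Correction capability = floor((d-1)/2) = floor((54-1)/2) = 26

26 errors


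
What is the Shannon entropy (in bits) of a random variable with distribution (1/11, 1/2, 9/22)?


H = -sum(p_i * log2(p_i)). Terms: -(1/11)*log2(1/11) = 0.314494; -(1/2)*log2(1/2) = 0.500000; -(9/22)*log2(9/22) = 0.527525. H = 0.314494 + 0.500000 + 0.527525 = 1.342

1.342 bits


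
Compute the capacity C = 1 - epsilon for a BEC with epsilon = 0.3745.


C = 1 - epsilon = 1 - 0.3745 = 0.6255

0.6255 bits


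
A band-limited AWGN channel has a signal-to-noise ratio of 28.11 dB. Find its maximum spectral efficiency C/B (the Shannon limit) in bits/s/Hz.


SNR_linear = 10^(28.11/10) = 647.1426; C/B = log2(1 + SNR_linear) = log2(1 + 647.1426) = 9.3402

9.3402 bits/s/Hz


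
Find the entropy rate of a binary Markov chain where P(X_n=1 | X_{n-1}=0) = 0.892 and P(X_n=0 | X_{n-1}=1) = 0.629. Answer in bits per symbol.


Stationary distribution: pi_0 = p10/(p01+p10) = 0.4135, pi_1 = 0.5865. Entropy rate H' = pi_0*H(p01) + pi_1*H(p10) = 0.4135*0.4939 + 0.5865*0.9514 = 0.7622

0.7622 bits/symbol


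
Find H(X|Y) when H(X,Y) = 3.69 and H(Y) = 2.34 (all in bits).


H(X|Y) = H(X,Y) - H(Y) = 3.69 - 2.34 = 1.35

1.35 bits


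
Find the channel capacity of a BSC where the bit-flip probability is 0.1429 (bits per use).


H(p) = -p*log2(p) - (1-p)*log2(1-p) = -0.1429*log2(0.1429) - 0.8571*log2(0.8571) = 0.401109 + 0.190674 = 0.5918. C = 1 - H(p) = 1 - 0.5918 = 0.4082

0.4082 bits


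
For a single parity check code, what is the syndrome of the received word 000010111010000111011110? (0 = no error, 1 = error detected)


Syndrome = XOR of all bits = 0 XOR 0 XOR 0 XOR 0 XOR 1 XOR 0 XOR 1 XOR 1 XOR 1 XOR 0 XOR 1 XOR 0 XOR 0 XOR 0 XOR 0 XOR 1 XOR 1 XOR 1 XOR 0 XOR 1 XOR 1 XOR 1 XOR 1 XOR 0 = 0

0


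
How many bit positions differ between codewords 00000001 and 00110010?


Count differing positions: . . ^ ^ . . ^ ^ = 4 differences

4


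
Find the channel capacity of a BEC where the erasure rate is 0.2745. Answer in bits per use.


C = 1 - epsilon = 1 - 0.2745 = 0.7255

0.7255 bits


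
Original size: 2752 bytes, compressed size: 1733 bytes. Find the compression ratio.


Ratio = original / compressed = 2752 / 1733 = 1.588

1.588


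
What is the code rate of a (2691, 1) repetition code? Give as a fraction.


Rate = k/n = 1/2691

1/2691


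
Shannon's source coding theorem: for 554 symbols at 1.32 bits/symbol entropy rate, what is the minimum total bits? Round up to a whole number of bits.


Minimum bits >= n * H = 554 * 1.32 = 731.28, rounded up to a whole number of bits = 732

732 bits


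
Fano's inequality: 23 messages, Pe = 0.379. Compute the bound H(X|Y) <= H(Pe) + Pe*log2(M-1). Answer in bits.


H(Pe) = -Pe*log2(Pe) - (1-Pe)*log2(1-Pe) = -0.379*log2(0.379) - 0.621*log2(0.621) = 0.530498 + 0.426835 = 0.9573. Pe*log2(M-1) = 0.379*log2(22) = 1.690125. Bound = H(Pe) + Pe*log2(M-1) = 0.530498 + 0.426835 + 1.690125 = 2.6475

2.6475 bits


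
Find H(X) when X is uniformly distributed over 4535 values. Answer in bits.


H = log2(n) = log2(4535) = 12.1469

12.1469 bits


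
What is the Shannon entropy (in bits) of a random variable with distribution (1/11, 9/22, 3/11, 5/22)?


H = -sum(p_i * log2(p_i)). Terms: -(1/11)*log2(1/11) = 0.314494; -(9/22)*log2(9/22) = 0.527525; -(3/11)*log2(3/11) = 0.511219; -(5/22)*log2(5/22) = 0.485796. H = 0.314494 + 0.527525 + 0.511219 + 0.485796 = 1.839

1.839 bits


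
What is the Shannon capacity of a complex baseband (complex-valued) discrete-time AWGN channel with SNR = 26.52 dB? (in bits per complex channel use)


SNR_linear = 10^(26.52/10) = 448.7454; C = log2(1 + SNR_linear) = log2(1 + 448.7454) = 8.813

8.813 bits/channel use


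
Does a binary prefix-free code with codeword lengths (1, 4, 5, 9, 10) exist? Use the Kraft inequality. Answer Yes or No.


Kraft sum = sum(2^(-l_i)) = 0.5967, need <= 1. Result: satisfied (a binary prefix-free code with these lengths exists)

Yes


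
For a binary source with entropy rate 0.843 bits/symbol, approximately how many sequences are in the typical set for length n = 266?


log2|A_typical| = nH = 266 * 0.843 = 224.238, so |A_typical| ~ 2^224.238 = 3.180e+67

3.180e+67


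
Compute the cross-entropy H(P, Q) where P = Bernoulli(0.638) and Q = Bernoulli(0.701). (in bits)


H(P,Q) = -p*log2(q) - (1-p)*log2(1-q). -0.638*log2(0.701) = 0.326984; -0.362*log2(0.299) = 0.630525. H(P,Q) = 0.326984 + 0.630525 = 0.9575

0.9575 bits


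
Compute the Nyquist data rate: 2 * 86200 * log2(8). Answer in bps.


Rate = 2 * B * log2(M) = 2 * 86200 * 3.0 = 517200.0

517200.0 bps


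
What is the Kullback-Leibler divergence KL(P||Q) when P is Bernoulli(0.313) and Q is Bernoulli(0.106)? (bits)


KL = p*log2(p/q) + (1-p)*log2((1-p)/(1-q)) = 0.313*log2(0.313/0.106) + 0.687*log2(0.687/0.894) = 0.2279

0.2279 bits


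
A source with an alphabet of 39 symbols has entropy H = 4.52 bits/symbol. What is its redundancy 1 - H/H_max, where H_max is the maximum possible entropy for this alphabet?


H_max = log2(K) = log2(39) = 5.2854 bits/symbol. Redundancy = 1 - H/H_max = 1 - 4.52/5.2854 = 1 - 0.8552 = 0.1448

0.1448


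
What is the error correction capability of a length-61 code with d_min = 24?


Correction capability = floor((d-1)/2) = floor((24-1)/2) = 11

11 errors


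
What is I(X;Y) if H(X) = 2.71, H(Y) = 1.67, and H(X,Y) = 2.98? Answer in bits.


I(X;Y) = H(X) + H(Y) - H(X,Y) = 2.71 + 1.67 - 2.98 = 1.4

1.4 bits


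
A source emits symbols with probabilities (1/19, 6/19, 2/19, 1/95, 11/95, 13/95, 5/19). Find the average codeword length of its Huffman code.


Huffman construction (repeatedly merge the two least-probable nodes; each merge adds 1 bit to every symbol beneath it): 1/95 + 1/19 = 6/95; 6/95 + 2/19 = 16/95; 11/95 + 13/95 = 24/95; 16/95 + 24/95 = 8/19; 5/19 + 6/19 = 11/19; 8/19 + 11/19 = 1. Resulting codeword lengths (in the order the probabilities were given): (4, 2, 3, 4, 3, 3, 2). L_avg = sum(p_i * l_i) = 1/19*4 + 6/19*2 + 2/19*3 + 1/95*4 + 11/95*3 + 13/95*3 + 5/19*2 = 236/95 = 2.4842

2.4842 bits


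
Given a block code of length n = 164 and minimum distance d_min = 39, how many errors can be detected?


Detection capability = d_min - 1 = 39 - 1 = 38

38 errors
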